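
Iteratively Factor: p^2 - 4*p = (p)*(p - 4)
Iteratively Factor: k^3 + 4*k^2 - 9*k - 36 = (k - 3)*(k^2 + 7*k + 12) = (k - 3)*(k + 3)*(k + 4)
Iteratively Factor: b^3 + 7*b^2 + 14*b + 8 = (b + 2)*(b^2 + 5*b + 4) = (b + 2)*(b + 4)*(b + 1)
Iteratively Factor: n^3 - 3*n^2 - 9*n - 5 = (n + 1)*(n^2 - 4*n - 5) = (n + 1)^2*(n - 5)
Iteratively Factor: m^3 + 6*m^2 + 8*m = (m + 4)*(m^2 + 2*m) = (m + 2)*(m + 4)*(m)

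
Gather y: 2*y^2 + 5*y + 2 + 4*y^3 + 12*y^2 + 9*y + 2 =4*y^3 + 14*y^2 + 14*y + 4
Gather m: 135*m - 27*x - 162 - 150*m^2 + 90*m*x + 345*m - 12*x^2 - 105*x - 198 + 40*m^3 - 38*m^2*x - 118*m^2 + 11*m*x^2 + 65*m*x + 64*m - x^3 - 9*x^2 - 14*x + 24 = 40*m^3 + m^2*(-38*x - 268) + m*(11*x^2 + 155*x + 544) - x^3 - 21*x^2 - 146*x - 336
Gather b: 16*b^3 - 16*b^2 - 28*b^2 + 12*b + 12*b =16*b^3 - 44*b^2 + 24*b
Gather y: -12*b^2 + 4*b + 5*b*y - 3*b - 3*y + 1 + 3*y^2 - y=-12*b^2 + b + 3*y^2 + y*(5*b - 4) + 1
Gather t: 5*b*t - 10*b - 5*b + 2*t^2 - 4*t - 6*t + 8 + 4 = -15*b + 2*t^2 + t*(5*b - 10) + 12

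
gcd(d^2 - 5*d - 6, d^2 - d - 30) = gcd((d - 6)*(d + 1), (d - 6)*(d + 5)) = d - 6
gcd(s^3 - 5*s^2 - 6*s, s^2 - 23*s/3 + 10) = s - 6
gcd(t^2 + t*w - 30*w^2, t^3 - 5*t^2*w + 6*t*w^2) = 1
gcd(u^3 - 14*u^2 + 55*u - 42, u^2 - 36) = u - 6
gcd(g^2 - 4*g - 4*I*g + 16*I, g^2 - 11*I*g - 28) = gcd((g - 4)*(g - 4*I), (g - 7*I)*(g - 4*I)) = g - 4*I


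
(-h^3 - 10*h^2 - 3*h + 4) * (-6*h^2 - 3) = 6*h^5 + 60*h^4 + 21*h^3 + 6*h^2 + 9*h - 12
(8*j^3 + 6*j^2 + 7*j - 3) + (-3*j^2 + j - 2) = 8*j^3 + 3*j^2 + 8*j - 5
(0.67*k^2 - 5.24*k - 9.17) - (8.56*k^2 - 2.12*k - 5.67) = -7.89*k^2 - 3.12*k - 3.5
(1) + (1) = 2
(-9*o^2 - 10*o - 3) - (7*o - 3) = -9*o^2 - 17*o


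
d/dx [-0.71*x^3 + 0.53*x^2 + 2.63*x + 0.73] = -2.13*x^2 + 1.06*x + 2.63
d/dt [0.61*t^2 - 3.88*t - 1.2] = 1.22*t - 3.88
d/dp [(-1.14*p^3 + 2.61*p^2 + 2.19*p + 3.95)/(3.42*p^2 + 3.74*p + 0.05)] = (-3.8988*p^4 - 8.5272*p^3 + 2.1006*p^2 - 26.757*p - 14.6635)/(11.6964*p^4 + 25.5816*p^3 + 14.3296*p^2 + 0.374*p + 0.0025)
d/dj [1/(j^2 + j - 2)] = (-2*j - 1)/(j^2 + j - 2)^2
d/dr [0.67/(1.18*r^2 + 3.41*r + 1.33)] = (-1.5812*r - 2.2847)/(1.18*r^2 + 3.41*r + 1.33)^2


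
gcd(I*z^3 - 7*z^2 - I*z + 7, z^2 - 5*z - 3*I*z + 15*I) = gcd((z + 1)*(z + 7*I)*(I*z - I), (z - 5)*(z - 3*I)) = 1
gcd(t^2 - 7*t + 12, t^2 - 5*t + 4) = t - 4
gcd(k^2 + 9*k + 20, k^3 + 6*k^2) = 1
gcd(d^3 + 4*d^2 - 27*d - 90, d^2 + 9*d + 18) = d^2 + 9*d + 18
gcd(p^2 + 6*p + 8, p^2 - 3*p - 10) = p + 2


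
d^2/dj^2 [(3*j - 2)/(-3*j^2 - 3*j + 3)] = 2*(-3*j^3 + 6*j^2 - 3*j + 1)/(3*(j^6 + 3*j^5 - 5*j^3 + 3*j - 1))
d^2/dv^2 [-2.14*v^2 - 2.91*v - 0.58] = -4.28000000000000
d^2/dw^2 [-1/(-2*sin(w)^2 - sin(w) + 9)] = (-16*sin(w)^4 - 6*sin(w)^3 - 49*sin(w)^2 + 3*sin(w) + 38)/(sin(w) - cos(2*w) - 8)^3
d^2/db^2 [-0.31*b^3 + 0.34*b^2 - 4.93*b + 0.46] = 0.68 - 1.86*b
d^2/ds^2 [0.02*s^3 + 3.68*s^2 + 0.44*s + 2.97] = 0.12*s + 7.36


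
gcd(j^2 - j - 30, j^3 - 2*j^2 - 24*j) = j - 6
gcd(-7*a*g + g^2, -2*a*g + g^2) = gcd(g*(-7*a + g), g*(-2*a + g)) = g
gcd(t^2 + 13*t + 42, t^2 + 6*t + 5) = 1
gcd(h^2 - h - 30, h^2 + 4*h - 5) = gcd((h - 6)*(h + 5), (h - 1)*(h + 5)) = h + 5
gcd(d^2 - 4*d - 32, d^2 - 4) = 1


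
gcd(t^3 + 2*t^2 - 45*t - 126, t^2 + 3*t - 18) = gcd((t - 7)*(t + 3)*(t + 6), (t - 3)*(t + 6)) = t + 6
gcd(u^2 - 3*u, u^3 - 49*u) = u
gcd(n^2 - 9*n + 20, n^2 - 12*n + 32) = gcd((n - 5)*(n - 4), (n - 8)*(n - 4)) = n - 4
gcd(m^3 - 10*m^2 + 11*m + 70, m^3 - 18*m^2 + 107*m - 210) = m^2 - 12*m + 35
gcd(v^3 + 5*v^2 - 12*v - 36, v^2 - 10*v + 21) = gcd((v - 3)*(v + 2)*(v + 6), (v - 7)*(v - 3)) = v - 3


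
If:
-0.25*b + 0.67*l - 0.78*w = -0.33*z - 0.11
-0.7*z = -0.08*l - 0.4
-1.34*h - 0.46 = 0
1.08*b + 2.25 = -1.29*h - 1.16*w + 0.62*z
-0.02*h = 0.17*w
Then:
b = -1.45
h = -0.34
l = -0.89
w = 0.04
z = 0.47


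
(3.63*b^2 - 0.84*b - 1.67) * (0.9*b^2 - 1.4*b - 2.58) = 3.267*b^4 - 5.838*b^3 - 9.6924*b^2 + 4.5052*b + 4.3086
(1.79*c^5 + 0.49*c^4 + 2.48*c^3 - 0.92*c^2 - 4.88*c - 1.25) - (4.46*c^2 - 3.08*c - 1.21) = 1.79*c^5 + 0.49*c^4 + 2.48*c^3 - 5.38*c^2 - 1.8*c - 0.04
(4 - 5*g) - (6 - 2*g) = -3*g - 2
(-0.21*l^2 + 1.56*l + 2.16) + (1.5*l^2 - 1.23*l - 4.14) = 1.29*l^2 + 0.33*l - 1.98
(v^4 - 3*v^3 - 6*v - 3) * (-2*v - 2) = -2*v^5 + 4*v^4 + 6*v^3 + 12*v^2 + 18*v + 6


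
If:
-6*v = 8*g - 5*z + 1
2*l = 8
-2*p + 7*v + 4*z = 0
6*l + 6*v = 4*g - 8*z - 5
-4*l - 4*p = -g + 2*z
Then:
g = 99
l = 4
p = -1241/52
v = -1503/26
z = 1160/13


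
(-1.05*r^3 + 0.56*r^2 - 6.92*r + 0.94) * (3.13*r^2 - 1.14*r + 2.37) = -3.2865*r^5 + 2.9498*r^4 - 24.7865*r^3 + 12.1582*r^2 - 17.472*r + 2.2278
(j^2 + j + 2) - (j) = j^2 + 2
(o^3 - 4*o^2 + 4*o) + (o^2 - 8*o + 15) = o^3 - 3*o^2 - 4*o + 15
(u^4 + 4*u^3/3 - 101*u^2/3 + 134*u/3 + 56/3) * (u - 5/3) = u^5 - u^4/3 - 323*u^3/9 + 907*u^2/9 - 502*u/9 - 280/9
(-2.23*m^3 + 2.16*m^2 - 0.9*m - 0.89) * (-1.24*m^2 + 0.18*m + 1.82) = 2.7652*m^5 - 3.0798*m^4 - 2.5538*m^3 + 4.8728*m^2 - 1.7982*m - 1.6198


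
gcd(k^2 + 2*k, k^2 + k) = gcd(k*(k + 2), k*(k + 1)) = k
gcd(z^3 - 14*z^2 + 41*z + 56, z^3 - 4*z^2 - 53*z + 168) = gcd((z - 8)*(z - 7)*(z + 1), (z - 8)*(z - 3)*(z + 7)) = z - 8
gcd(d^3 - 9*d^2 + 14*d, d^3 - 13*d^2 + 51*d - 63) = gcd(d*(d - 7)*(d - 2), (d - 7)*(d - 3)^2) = d - 7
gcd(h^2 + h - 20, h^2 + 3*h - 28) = h - 4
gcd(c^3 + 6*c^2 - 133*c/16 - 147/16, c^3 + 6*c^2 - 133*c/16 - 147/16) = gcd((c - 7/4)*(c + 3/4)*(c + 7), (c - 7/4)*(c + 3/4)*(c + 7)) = c^3 + 6*c^2 - 133*c/16 - 147/16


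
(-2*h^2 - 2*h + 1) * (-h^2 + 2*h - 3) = 2*h^4 - 2*h^3 + h^2 + 8*h - 3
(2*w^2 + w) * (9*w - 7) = 18*w^3 - 5*w^2 - 7*w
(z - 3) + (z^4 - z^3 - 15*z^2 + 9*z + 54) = z^4 - z^3 - 15*z^2 + 10*z + 51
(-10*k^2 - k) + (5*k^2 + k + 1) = 1 - 5*k^2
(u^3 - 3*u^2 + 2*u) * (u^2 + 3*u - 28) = u^5 - 35*u^3 + 90*u^2 - 56*u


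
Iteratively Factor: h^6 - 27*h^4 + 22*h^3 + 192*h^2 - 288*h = (h - 2)*(h^5 + 2*h^4 - 23*h^3 - 24*h^2 + 144*h) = (h - 3)*(h - 2)*(h^4 + 5*h^3 - 8*h^2 - 48*h) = (h - 3)*(h - 2)*(h + 4)*(h^3 + h^2 - 12*h) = h*(h - 3)*(h - 2)*(h + 4)*(h^2 + h - 12) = h*(h - 3)^2*(h - 2)*(h + 4)*(h + 4)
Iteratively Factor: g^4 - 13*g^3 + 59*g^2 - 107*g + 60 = (g - 3)*(g^3 - 10*g^2 + 29*g - 20) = (g - 5)*(g - 3)*(g^2 - 5*g + 4) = (g - 5)*(g - 3)*(g - 1)*(g - 4)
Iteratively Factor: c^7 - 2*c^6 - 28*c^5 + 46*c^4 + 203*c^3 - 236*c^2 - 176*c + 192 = (c - 1)*(c^6 - c^5 - 29*c^4 + 17*c^3 + 220*c^2 - 16*c - 192) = (c - 1)*(c + 3)*(c^5 - 4*c^4 - 17*c^3 + 68*c^2 + 16*c - 64) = (c - 4)*(c - 1)*(c + 3)*(c^4 - 17*c^2 + 16) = (c - 4)^2*(c - 1)*(c + 3)*(c^3 + 4*c^2 - c - 4) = (c - 4)^2*(c - 1)*(c + 1)*(c + 3)*(c^2 + 3*c - 4) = (c - 4)^2*(c - 1)^2*(c + 1)*(c + 3)*(c + 4)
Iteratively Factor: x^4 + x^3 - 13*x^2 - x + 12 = (x - 1)*(x^3 + 2*x^2 - 11*x - 12) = (x - 1)*(x + 4)*(x^2 - 2*x - 3) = (x - 3)*(x - 1)*(x + 4)*(x + 1)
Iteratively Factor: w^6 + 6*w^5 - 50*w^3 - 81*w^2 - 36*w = (w)*(w^5 + 6*w^4 - 50*w^2 - 81*w - 36) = w*(w + 4)*(w^4 + 2*w^3 - 8*w^2 - 18*w - 9) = w*(w + 1)*(w + 4)*(w^3 + w^2 - 9*w - 9) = w*(w + 1)^2*(w + 4)*(w^2 - 9) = w*(w + 1)^2*(w + 3)*(w + 4)*(w - 3)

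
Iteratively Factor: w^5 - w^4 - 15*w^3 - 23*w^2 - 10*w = (w + 2)*(w^4 - 3*w^3 - 9*w^2 - 5*w) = (w + 1)*(w + 2)*(w^3 - 4*w^2 - 5*w) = (w + 1)^2*(w + 2)*(w^2 - 5*w) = w*(w + 1)^2*(w + 2)*(w - 5)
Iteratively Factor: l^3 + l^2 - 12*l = (l + 4)*(l^2 - 3*l) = (l - 3)*(l + 4)*(l)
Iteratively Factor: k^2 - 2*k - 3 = (k + 1)*(k - 3)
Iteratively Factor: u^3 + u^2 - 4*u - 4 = (u - 2)*(u^2 + 3*u + 2) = (u - 2)*(u + 1)*(u + 2)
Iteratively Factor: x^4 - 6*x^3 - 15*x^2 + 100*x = (x - 5)*(x^3 - x^2 - 20*x) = (x - 5)*(x + 4)*(x^2 - 5*x) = x*(x - 5)*(x + 4)*(x - 5)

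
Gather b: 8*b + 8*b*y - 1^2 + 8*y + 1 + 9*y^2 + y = b*(8*y + 8) + 9*y^2 + 9*y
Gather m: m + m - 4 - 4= 2*m - 8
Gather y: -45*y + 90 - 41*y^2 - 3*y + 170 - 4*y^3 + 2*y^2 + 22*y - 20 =-4*y^3 - 39*y^2 - 26*y + 240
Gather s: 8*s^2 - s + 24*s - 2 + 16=8*s^2 + 23*s + 14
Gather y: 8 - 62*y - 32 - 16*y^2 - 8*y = -16*y^2 - 70*y - 24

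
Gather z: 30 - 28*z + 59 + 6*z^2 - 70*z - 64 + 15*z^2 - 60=21*z^2 - 98*z - 35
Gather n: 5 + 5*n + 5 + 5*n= 10*n + 10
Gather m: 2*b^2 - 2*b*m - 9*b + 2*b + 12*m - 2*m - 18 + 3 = 2*b^2 - 7*b + m*(10 - 2*b) - 15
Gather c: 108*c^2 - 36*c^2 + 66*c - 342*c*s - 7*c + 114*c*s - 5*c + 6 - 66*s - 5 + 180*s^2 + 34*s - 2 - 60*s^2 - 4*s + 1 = 72*c^2 + c*(54 - 228*s) + 120*s^2 - 36*s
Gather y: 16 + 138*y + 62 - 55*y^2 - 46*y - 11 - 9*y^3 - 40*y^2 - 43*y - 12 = -9*y^3 - 95*y^2 + 49*y + 55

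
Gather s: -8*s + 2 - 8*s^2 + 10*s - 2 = -8*s^2 + 2*s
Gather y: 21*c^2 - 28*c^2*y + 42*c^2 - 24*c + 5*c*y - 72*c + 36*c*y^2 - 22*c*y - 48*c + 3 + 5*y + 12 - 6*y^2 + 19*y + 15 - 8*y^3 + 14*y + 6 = 63*c^2 - 144*c - 8*y^3 + y^2*(36*c - 6) + y*(-28*c^2 - 17*c + 38) + 36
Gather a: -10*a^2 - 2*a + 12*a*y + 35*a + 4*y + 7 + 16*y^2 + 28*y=-10*a^2 + a*(12*y + 33) + 16*y^2 + 32*y + 7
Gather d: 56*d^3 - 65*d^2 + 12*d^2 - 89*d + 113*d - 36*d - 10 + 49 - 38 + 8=56*d^3 - 53*d^2 - 12*d + 9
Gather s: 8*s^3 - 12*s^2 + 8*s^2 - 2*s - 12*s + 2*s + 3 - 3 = 8*s^3 - 4*s^2 - 12*s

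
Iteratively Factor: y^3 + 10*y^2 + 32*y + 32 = (y + 4)*(y^2 + 6*y + 8) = (y + 4)^2*(y + 2)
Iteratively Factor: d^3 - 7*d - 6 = (d + 2)*(d^2 - 2*d - 3) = (d + 1)*(d + 2)*(d - 3)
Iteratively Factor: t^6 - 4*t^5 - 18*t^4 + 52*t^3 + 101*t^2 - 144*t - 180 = (t + 2)*(t^5 - 6*t^4 - 6*t^3 + 64*t^2 - 27*t - 90) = (t + 2)*(t + 3)*(t^4 - 9*t^3 + 21*t^2 + t - 30) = (t - 3)*(t + 2)*(t + 3)*(t^3 - 6*t^2 + 3*t + 10) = (t - 3)*(t + 1)*(t + 2)*(t + 3)*(t^2 - 7*t + 10) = (t - 3)*(t - 2)*(t + 1)*(t + 2)*(t + 3)*(t - 5)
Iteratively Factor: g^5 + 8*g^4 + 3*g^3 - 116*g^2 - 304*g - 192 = (g + 3)*(g^4 + 5*g^3 - 12*g^2 - 80*g - 64) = (g + 3)*(g + 4)*(g^3 + g^2 - 16*g - 16) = (g + 1)*(g + 3)*(g + 4)*(g^2 - 16) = (g - 4)*(g + 1)*(g + 3)*(g + 4)*(g + 4)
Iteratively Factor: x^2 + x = (x)*(x + 1)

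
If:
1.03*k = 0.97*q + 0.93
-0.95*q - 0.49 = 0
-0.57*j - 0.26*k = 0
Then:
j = -0.19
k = 0.42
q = -0.52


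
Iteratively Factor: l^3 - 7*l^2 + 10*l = (l - 5)*(l^2 - 2*l) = (l - 5)*(l - 2)*(l)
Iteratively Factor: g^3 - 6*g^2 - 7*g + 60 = (g + 3)*(g^2 - 9*g + 20) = (g - 5)*(g + 3)*(g - 4)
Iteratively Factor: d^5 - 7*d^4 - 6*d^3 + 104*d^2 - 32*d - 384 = (d - 4)*(d^4 - 3*d^3 - 18*d^2 + 32*d + 96) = (d - 4)*(d + 2)*(d^3 - 5*d^2 - 8*d + 48) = (d - 4)^2*(d + 2)*(d^2 - d - 12) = (d - 4)^2*(d + 2)*(d + 3)*(d - 4)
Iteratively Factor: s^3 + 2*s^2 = (s + 2)*(s^2) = s*(s + 2)*(s)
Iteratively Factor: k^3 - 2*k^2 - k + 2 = (k + 1)*(k^2 - 3*k + 2) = (k - 2)*(k + 1)*(k - 1)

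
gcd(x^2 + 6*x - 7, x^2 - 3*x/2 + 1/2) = x - 1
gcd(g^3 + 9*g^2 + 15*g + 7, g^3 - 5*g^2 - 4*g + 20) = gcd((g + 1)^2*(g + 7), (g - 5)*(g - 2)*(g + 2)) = 1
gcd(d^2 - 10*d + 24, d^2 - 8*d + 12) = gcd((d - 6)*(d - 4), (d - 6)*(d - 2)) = d - 6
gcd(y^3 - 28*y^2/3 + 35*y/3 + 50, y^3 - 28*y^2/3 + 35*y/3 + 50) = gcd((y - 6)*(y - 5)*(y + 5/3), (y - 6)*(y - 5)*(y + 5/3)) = y^3 - 28*y^2/3 + 35*y/3 + 50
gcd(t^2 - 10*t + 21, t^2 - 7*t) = t - 7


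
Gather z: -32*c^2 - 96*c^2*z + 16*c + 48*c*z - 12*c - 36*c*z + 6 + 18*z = -32*c^2 + 4*c + z*(-96*c^2 + 12*c + 18) + 6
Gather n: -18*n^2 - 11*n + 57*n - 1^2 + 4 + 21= -18*n^2 + 46*n + 24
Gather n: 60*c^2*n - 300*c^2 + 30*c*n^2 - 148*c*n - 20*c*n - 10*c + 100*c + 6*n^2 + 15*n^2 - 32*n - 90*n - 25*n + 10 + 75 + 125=-300*c^2 + 90*c + n^2*(30*c + 21) + n*(60*c^2 - 168*c - 147) + 210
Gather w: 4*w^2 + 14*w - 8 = 4*w^2 + 14*w - 8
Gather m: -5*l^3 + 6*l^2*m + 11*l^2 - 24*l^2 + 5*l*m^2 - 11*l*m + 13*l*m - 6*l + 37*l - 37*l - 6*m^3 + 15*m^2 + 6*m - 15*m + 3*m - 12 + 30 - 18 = -5*l^3 - 13*l^2 - 6*l - 6*m^3 + m^2*(5*l + 15) + m*(6*l^2 + 2*l - 6)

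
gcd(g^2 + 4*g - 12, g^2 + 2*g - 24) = g + 6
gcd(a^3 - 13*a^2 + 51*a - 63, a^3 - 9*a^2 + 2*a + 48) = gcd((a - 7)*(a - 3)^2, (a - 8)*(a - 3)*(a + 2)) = a - 3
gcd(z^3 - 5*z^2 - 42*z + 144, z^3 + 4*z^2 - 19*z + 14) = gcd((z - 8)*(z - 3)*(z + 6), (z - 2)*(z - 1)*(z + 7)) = 1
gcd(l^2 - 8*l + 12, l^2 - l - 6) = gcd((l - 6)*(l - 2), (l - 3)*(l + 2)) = 1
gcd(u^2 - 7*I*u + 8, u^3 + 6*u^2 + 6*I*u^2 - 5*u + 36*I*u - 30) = u + I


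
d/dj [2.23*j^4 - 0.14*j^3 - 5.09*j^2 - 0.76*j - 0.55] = 8.92*j^3 - 0.42*j^2 - 10.18*j - 0.76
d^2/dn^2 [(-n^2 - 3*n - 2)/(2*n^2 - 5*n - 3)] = 4*(-11*n^3 - 21*n^2 + 3*n - 13)/(8*n^6 - 60*n^5 + 114*n^4 + 55*n^3 - 171*n^2 - 135*n - 27)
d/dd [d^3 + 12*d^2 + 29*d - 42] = 3*d^2 + 24*d + 29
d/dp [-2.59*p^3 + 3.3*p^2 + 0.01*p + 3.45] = -7.77*p^2 + 6.6*p + 0.01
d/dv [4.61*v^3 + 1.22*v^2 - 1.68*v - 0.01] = 13.83*v^2 + 2.44*v - 1.68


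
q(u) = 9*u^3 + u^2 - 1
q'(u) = 27*u^2 + 2*u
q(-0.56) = -2.27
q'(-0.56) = 7.35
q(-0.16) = -1.01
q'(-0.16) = 0.37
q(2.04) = 79.57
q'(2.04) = 116.44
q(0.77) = 3.70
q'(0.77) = 17.55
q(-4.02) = -569.52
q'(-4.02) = 428.29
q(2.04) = 79.57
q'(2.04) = 116.44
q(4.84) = 1042.84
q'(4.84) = 642.17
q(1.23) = 17.26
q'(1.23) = 43.31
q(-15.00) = -30151.00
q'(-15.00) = 6045.00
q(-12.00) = -15409.00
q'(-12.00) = 3864.00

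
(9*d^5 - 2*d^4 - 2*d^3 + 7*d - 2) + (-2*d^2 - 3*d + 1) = 9*d^5 - 2*d^4 - 2*d^3 - 2*d^2 + 4*d - 1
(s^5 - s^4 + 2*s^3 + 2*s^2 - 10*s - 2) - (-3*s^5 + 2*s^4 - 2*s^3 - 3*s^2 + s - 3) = 4*s^5 - 3*s^4 + 4*s^3 + 5*s^2 - 11*s + 1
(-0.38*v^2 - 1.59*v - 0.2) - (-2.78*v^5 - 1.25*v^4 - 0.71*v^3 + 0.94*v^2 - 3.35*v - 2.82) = 2.78*v^5 + 1.25*v^4 + 0.71*v^3 - 1.32*v^2 + 1.76*v + 2.62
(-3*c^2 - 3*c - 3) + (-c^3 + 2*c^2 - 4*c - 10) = -c^3 - c^2 - 7*c - 13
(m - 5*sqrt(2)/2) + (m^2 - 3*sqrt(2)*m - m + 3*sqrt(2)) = m^2 - 3*sqrt(2)*m + sqrt(2)/2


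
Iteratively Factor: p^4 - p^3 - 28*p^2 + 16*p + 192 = (p - 4)*(p^3 + 3*p^2 - 16*p - 48) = (p - 4)^2*(p^2 + 7*p + 12) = (p - 4)^2*(p + 3)*(p + 4)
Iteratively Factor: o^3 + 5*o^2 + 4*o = (o + 4)*(o^2 + o) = (o + 1)*(o + 4)*(o)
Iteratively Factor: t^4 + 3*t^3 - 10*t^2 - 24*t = (t + 4)*(t^3 - t^2 - 6*t) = (t - 3)*(t + 4)*(t^2 + 2*t) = (t - 3)*(t + 2)*(t + 4)*(t)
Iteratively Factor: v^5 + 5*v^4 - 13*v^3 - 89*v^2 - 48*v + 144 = (v + 3)*(v^4 + 2*v^3 - 19*v^2 - 32*v + 48) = (v - 4)*(v + 3)*(v^3 + 6*v^2 + 5*v - 12) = (v - 4)*(v + 3)*(v + 4)*(v^2 + 2*v - 3) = (v - 4)*(v + 3)^2*(v + 4)*(v - 1)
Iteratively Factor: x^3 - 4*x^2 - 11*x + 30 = (x - 5)*(x^2 + x - 6) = (x - 5)*(x + 3)*(x - 2)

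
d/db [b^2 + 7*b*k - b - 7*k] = 2*b + 7*k - 1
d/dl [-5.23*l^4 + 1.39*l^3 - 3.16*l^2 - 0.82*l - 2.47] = -20.92*l^3 + 4.17*l^2 - 6.32*l - 0.82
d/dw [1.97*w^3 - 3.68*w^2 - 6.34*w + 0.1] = 5.91*w^2 - 7.36*w - 6.34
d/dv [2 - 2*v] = -2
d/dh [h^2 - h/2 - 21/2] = 2*h - 1/2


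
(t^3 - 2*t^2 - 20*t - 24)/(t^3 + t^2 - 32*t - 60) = (t + 2)/(t + 5)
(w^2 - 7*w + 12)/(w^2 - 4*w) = (w - 3)/w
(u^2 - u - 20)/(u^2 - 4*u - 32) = (u - 5)/(u - 8)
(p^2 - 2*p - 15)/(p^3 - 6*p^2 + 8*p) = (p^2 - 2*p - 15)/(p*(p^2 - 6*p + 8))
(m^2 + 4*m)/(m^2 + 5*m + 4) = m/(m + 1)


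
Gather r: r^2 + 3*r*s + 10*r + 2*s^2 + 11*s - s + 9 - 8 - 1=r^2 + r*(3*s + 10) + 2*s^2 + 10*s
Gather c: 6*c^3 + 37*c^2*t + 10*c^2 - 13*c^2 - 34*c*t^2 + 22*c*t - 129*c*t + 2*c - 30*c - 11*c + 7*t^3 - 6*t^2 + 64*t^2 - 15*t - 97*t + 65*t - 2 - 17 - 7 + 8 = 6*c^3 + c^2*(37*t - 3) + c*(-34*t^2 - 107*t - 39) + 7*t^3 + 58*t^2 - 47*t - 18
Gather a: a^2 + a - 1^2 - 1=a^2 + a - 2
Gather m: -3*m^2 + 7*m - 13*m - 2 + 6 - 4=-3*m^2 - 6*m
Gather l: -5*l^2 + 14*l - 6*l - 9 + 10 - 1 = -5*l^2 + 8*l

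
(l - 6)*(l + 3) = l^2 - 3*l - 18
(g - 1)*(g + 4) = g^2 + 3*g - 4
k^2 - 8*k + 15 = (k - 5)*(k - 3)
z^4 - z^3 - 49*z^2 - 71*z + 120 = (z - 8)*(z - 1)*(z + 3)*(z + 5)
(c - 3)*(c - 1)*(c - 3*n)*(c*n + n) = c^4*n - 3*c^3*n^2 - 3*c^3*n + 9*c^2*n^2 - c^2*n + 3*c*n^2 + 3*c*n - 9*n^2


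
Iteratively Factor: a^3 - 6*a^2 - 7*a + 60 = (a - 4)*(a^2 - 2*a - 15) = (a - 5)*(a - 4)*(a + 3)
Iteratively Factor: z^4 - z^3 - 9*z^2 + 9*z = (z - 3)*(z^3 + 2*z^2 - 3*z) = z*(z - 3)*(z^2 + 2*z - 3) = z*(z - 3)*(z - 1)*(z + 3)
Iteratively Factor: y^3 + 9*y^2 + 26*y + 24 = (y + 2)*(y^2 + 7*y + 12) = (y + 2)*(y + 3)*(y + 4)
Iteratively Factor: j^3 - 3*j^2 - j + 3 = (j - 1)*(j^2 - 2*j - 3) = (j - 1)*(j + 1)*(j - 3)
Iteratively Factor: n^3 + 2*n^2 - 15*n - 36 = (n - 4)*(n^2 + 6*n + 9) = (n - 4)*(n + 3)*(n + 3)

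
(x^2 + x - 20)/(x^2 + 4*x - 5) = (x - 4)/(x - 1)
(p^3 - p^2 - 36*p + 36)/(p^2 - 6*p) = p + 5 - 6/p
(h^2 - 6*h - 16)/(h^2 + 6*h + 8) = (h - 8)/(h + 4)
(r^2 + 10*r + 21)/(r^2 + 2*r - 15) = (r^2 + 10*r + 21)/(r^2 + 2*r - 15)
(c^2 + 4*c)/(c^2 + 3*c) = (c + 4)/(c + 3)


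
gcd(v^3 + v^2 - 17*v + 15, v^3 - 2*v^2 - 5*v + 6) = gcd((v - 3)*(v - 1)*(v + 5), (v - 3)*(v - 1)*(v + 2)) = v^2 - 4*v + 3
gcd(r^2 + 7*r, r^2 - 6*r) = r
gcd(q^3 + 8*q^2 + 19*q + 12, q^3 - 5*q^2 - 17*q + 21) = q + 3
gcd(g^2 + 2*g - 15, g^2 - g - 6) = g - 3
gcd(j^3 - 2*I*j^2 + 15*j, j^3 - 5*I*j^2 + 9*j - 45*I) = j^2 - 2*I*j + 15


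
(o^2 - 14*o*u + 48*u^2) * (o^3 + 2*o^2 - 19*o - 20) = o^5 - 14*o^4*u + 2*o^4 + 48*o^3*u^2 - 28*o^3*u - 19*o^3 + 96*o^2*u^2 + 266*o^2*u - 20*o^2 - 912*o*u^2 + 280*o*u - 960*u^2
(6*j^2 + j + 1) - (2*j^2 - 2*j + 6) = 4*j^2 + 3*j - 5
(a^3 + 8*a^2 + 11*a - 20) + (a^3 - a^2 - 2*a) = 2*a^3 + 7*a^2 + 9*a - 20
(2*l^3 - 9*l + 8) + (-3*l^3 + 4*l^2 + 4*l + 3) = -l^3 + 4*l^2 - 5*l + 11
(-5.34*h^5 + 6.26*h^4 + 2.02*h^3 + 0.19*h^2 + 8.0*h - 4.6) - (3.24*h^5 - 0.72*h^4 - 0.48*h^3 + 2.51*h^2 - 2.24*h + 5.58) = -8.58*h^5 + 6.98*h^4 + 2.5*h^3 - 2.32*h^2 + 10.24*h - 10.18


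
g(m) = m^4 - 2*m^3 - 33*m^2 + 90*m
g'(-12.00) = -6894.00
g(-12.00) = 18360.00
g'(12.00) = 5346.00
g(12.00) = 13608.00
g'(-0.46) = 118.70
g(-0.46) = -48.14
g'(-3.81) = 33.14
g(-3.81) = -500.60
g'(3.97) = -16.30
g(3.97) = -39.55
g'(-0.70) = 131.89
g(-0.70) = -78.24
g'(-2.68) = 146.79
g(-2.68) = -388.13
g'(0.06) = 86.02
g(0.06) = 5.28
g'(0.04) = 87.35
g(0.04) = 3.55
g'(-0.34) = 111.59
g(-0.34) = -34.32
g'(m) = 4*m^3 - 6*m^2 - 66*m + 90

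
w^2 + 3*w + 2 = (w + 1)*(w + 2)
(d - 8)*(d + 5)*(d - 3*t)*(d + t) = d^4 - 2*d^3*t - 3*d^3 - 3*d^2*t^2 + 6*d^2*t - 40*d^2 + 9*d*t^2 + 80*d*t + 120*t^2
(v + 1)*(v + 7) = v^2 + 8*v + 7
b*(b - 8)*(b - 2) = b^3 - 10*b^2 + 16*b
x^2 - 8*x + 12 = (x - 6)*(x - 2)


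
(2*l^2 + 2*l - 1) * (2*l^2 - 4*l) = 4*l^4 - 4*l^3 - 10*l^2 + 4*l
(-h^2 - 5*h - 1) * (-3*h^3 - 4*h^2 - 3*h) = 3*h^5 + 19*h^4 + 26*h^3 + 19*h^2 + 3*h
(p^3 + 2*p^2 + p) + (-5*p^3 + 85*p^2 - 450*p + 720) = -4*p^3 + 87*p^2 - 449*p + 720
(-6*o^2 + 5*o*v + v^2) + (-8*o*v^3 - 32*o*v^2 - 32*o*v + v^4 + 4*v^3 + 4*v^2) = -6*o^2 - 8*o*v^3 - 32*o*v^2 - 27*o*v + v^4 + 4*v^3 + 5*v^2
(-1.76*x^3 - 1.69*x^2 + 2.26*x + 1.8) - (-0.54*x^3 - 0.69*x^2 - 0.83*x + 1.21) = -1.22*x^3 - 1.0*x^2 + 3.09*x + 0.59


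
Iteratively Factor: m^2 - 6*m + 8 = (m - 2)*(m - 4)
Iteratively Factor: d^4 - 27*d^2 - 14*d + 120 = (d + 3)*(d^3 - 3*d^2 - 18*d + 40) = (d - 2)*(d + 3)*(d^2 - d - 20) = (d - 2)*(d + 3)*(d + 4)*(d - 5)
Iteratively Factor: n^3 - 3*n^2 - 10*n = (n)*(n^2 - 3*n - 10) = n*(n + 2)*(n - 5)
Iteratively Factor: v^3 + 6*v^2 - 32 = (v - 2)*(v^2 + 8*v + 16) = (v - 2)*(v + 4)*(v + 4)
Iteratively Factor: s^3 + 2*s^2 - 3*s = (s + 3)*(s^2 - s) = s*(s + 3)*(s - 1)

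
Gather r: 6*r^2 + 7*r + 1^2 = 6*r^2 + 7*r + 1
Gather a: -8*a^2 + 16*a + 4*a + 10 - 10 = -8*a^2 + 20*a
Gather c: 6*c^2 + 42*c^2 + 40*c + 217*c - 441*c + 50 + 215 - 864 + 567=48*c^2 - 184*c - 32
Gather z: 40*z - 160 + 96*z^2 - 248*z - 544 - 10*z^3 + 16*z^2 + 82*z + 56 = -10*z^3 + 112*z^2 - 126*z - 648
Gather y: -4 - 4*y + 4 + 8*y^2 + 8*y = 8*y^2 + 4*y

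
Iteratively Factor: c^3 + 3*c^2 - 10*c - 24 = (c - 3)*(c^2 + 6*c + 8) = (c - 3)*(c + 4)*(c + 2)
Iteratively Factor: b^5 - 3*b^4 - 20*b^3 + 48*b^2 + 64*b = (b)*(b^4 - 3*b^3 - 20*b^2 + 48*b + 64) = b*(b + 4)*(b^3 - 7*b^2 + 8*b + 16) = b*(b - 4)*(b + 4)*(b^2 - 3*b - 4) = b*(b - 4)^2*(b + 4)*(b + 1)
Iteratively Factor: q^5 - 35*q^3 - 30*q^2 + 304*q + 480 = (q + 4)*(q^4 - 4*q^3 - 19*q^2 + 46*q + 120) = (q - 4)*(q + 4)*(q^3 - 19*q - 30) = (q - 4)*(q + 2)*(q + 4)*(q^2 - 2*q - 15) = (q - 4)*(q + 2)*(q + 3)*(q + 4)*(q - 5)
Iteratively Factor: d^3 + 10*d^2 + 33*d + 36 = (d + 3)*(d^2 + 7*d + 12) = (d + 3)^2*(d + 4)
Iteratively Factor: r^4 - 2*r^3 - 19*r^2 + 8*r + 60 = (r + 2)*(r^3 - 4*r^2 - 11*r + 30) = (r - 5)*(r + 2)*(r^2 + r - 6) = (r - 5)*(r - 2)*(r + 2)*(r + 3)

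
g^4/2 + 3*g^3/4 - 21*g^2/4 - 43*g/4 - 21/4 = (g/2 + 1/2)*(g - 7/2)*(g + 1)*(g + 3)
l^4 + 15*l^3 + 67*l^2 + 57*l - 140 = (l - 1)*(l + 4)*(l + 5)*(l + 7)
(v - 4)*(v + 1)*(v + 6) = v^3 + 3*v^2 - 22*v - 24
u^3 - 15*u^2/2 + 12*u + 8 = (u - 4)^2*(u + 1/2)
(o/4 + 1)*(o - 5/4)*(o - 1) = o^3/4 + 7*o^2/16 - 31*o/16 + 5/4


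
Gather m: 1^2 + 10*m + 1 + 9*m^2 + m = 9*m^2 + 11*m + 2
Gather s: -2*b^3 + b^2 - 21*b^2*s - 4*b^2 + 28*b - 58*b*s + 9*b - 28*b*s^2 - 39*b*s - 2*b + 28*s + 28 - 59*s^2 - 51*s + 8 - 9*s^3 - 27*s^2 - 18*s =-2*b^3 - 3*b^2 + 35*b - 9*s^3 + s^2*(-28*b - 86) + s*(-21*b^2 - 97*b - 41) + 36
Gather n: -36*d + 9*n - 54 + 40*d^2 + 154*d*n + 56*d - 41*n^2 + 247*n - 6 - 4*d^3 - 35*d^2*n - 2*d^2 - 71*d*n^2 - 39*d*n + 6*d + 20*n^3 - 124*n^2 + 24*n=-4*d^3 + 38*d^2 + 26*d + 20*n^3 + n^2*(-71*d - 165) + n*(-35*d^2 + 115*d + 280) - 60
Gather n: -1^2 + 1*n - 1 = n - 2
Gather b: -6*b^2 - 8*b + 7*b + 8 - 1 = -6*b^2 - b + 7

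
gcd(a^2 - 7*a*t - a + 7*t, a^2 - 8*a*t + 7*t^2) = -a + 7*t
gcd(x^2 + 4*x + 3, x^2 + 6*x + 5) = x + 1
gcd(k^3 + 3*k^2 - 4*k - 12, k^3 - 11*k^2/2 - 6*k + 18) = k + 2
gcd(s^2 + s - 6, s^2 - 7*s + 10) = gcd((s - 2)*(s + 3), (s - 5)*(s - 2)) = s - 2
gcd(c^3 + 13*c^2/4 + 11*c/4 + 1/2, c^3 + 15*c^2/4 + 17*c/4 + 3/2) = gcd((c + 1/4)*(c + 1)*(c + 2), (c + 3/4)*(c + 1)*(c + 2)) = c^2 + 3*c + 2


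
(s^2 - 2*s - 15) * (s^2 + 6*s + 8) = s^4 + 4*s^3 - 19*s^2 - 106*s - 120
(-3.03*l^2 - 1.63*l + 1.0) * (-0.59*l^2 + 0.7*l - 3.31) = 1.7877*l^4 - 1.1593*l^3 + 8.2983*l^2 + 6.0953*l - 3.31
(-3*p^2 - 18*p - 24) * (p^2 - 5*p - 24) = -3*p^4 - 3*p^3 + 138*p^2 + 552*p + 576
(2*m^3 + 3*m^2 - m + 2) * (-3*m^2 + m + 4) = -6*m^5 - 7*m^4 + 14*m^3 + 5*m^2 - 2*m + 8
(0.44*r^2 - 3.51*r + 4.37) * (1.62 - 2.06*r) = -0.9064*r^3 + 7.9434*r^2 - 14.6884*r + 7.0794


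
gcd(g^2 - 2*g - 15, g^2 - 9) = g + 3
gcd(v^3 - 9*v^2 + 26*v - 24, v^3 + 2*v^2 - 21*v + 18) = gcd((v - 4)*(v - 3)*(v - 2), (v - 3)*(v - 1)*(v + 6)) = v - 3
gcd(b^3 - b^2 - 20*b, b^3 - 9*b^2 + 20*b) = b^2 - 5*b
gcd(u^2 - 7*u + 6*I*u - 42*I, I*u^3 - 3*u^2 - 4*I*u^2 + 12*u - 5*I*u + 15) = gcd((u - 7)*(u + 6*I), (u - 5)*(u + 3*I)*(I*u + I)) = 1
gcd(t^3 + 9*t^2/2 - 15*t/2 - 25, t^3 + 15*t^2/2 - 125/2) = t^2 + 5*t/2 - 25/2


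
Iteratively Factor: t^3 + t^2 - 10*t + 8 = (t - 2)*(t^2 + 3*t - 4) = (t - 2)*(t - 1)*(t + 4)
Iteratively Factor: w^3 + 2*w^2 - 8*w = (w)*(w^2 + 2*w - 8) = w*(w - 2)*(w + 4)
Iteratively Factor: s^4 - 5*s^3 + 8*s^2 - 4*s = (s - 1)*(s^3 - 4*s^2 + 4*s) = s*(s - 1)*(s^2 - 4*s + 4) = s*(s - 2)*(s - 1)*(s - 2)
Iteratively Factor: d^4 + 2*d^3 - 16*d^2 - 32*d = (d + 4)*(d^3 - 2*d^2 - 8*d) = (d + 2)*(d + 4)*(d^2 - 4*d) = d*(d + 2)*(d + 4)*(d - 4)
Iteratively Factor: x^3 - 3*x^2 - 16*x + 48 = (x - 3)*(x^2 - 16) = (x - 3)*(x + 4)*(x - 4)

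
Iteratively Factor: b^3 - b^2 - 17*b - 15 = (b - 5)*(b^2 + 4*b + 3) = (b - 5)*(b + 3)*(b + 1)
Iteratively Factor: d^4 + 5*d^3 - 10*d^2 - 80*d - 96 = (d + 3)*(d^3 + 2*d^2 - 16*d - 32) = (d - 4)*(d + 3)*(d^2 + 6*d + 8) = (d - 4)*(d + 2)*(d + 3)*(d + 4)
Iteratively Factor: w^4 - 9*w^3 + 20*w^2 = (w - 5)*(w^3 - 4*w^2) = w*(w - 5)*(w^2 - 4*w) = w^2*(w - 5)*(w - 4)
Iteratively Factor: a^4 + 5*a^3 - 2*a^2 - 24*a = (a)*(a^3 + 5*a^2 - 2*a - 24) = a*(a + 3)*(a^2 + 2*a - 8) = a*(a - 2)*(a + 3)*(a + 4)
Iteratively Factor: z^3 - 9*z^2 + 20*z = (z - 5)*(z^2 - 4*z) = (z - 5)*(z - 4)*(z)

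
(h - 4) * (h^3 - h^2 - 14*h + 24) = h^4 - 5*h^3 - 10*h^2 + 80*h - 96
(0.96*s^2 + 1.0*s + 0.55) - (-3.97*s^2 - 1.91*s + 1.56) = 4.93*s^2 + 2.91*s - 1.01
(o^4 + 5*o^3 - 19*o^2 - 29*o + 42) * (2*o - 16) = 2*o^5 - 6*o^4 - 118*o^3 + 246*o^2 + 548*o - 672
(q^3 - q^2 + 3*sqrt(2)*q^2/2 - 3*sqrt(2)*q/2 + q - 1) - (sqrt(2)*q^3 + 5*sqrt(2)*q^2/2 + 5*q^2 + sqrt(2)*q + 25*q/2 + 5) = -sqrt(2)*q^3 + q^3 - 6*q^2 - sqrt(2)*q^2 - 23*q/2 - 5*sqrt(2)*q/2 - 6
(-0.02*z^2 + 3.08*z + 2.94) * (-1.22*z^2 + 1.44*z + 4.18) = 0.0244*z^4 - 3.7864*z^3 + 0.764800000000001*z^2 + 17.108*z + 12.2892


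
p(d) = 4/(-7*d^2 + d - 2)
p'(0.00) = -1.00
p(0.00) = -2.00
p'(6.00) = 0.01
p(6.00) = -0.02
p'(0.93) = 0.95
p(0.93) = -0.56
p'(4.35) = 0.01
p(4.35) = -0.03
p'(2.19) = 0.11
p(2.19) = -0.12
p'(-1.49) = -0.24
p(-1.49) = -0.21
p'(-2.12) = -0.10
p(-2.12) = -0.11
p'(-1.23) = -0.38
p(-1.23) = -0.29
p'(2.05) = 0.13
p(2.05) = -0.14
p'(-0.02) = -1.25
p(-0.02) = -1.98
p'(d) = 4*(14*d - 1)/(-7*d^2 + d - 2)^2 = 4*(14*d - 1)/(7*d^2 - d + 2)^2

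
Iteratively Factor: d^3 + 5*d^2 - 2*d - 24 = (d - 2)*(d^2 + 7*d + 12) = (d - 2)*(d + 4)*(d + 3)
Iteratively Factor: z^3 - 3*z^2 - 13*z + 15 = (z + 3)*(z^2 - 6*z + 5) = (z - 5)*(z + 3)*(z - 1)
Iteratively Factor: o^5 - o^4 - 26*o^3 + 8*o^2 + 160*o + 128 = (o + 4)*(o^4 - 5*o^3 - 6*o^2 + 32*o + 32) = (o + 2)*(o + 4)*(o^3 - 7*o^2 + 8*o + 16) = (o - 4)*(o + 2)*(o + 4)*(o^2 - 3*o - 4) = (o - 4)*(o + 1)*(o + 2)*(o + 4)*(o - 4)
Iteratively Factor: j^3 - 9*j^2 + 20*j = (j - 5)*(j^2 - 4*j) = j*(j - 5)*(j - 4)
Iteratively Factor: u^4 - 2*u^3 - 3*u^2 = (u + 1)*(u^3 - 3*u^2) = u*(u + 1)*(u^2 - 3*u) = u*(u - 3)*(u + 1)*(u)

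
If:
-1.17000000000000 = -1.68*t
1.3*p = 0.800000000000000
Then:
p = 0.62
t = 0.70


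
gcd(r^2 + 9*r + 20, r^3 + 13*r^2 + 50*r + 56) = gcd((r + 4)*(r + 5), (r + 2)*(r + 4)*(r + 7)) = r + 4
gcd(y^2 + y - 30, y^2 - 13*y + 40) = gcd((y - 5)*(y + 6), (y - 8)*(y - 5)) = y - 5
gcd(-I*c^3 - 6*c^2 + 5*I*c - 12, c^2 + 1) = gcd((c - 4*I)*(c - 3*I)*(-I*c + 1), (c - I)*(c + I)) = c + I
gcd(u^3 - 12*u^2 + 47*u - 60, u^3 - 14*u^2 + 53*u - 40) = u - 5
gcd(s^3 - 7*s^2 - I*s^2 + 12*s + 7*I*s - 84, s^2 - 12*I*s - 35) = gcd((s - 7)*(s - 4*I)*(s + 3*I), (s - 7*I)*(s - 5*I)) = 1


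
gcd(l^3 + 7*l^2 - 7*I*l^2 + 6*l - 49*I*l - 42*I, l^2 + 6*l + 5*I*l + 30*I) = l + 6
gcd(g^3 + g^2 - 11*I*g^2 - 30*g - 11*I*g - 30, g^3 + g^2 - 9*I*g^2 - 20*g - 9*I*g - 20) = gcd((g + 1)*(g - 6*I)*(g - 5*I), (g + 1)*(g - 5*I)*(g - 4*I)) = g^2 + g*(1 - 5*I) - 5*I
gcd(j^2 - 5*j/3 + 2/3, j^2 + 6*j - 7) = j - 1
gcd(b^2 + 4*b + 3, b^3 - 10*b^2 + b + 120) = b + 3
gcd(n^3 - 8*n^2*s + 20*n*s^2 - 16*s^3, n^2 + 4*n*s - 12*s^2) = -n + 2*s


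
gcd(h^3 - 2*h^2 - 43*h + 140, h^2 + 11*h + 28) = h + 7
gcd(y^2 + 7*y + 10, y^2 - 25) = y + 5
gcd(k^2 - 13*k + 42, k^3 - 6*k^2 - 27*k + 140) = k - 7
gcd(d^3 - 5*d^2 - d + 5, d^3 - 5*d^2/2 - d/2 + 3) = d + 1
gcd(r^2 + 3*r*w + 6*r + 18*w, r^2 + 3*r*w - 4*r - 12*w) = r + 3*w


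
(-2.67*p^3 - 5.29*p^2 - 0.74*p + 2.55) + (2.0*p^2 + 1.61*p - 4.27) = -2.67*p^3 - 3.29*p^2 + 0.87*p - 1.72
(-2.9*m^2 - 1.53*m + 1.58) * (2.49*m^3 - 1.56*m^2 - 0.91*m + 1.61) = -7.221*m^5 + 0.7143*m^4 + 8.96*m^3 - 5.7415*m^2 - 3.9011*m + 2.5438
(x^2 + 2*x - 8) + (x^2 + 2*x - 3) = 2*x^2 + 4*x - 11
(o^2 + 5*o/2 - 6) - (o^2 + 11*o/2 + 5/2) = -3*o - 17/2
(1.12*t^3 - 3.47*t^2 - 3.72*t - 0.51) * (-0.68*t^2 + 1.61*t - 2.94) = -0.7616*t^5 + 4.1628*t^4 - 6.3499*t^3 + 4.5594*t^2 + 10.1157*t + 1.4994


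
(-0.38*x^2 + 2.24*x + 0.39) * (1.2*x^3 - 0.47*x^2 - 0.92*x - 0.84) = -0.456*x^5 + 2.8666*x^4 - 0.2352*x^3 - 1.9249*x^2 - 2.2404*x - 0.3276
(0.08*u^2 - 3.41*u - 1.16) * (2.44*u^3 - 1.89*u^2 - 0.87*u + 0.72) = 0.1952*u^5 - 8.4716*u^4 + 3.5449*u^3 + 5.2167*u^2 - 1.446*u - 0.8352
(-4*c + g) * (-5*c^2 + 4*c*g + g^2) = 20*c^3 - 21*c^2*g + g^3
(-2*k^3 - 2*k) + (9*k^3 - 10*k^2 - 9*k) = 7*k^3 - 10*k^2 - 11*k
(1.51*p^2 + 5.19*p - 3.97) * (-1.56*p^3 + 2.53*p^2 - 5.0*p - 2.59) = -2.3556*p^5 - 4.2761*p^4 + 11.7739*p^3 - 39.905*p^2 + 6.4079*p + 10.2823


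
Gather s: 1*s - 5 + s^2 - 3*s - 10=s^2 - 2*s - 15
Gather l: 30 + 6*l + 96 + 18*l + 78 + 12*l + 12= 36*l + 216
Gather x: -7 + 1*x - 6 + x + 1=2*x - 12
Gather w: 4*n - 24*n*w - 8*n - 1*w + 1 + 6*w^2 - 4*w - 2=-4*n + 6*w^2 + w*(-24*n - 5) - 1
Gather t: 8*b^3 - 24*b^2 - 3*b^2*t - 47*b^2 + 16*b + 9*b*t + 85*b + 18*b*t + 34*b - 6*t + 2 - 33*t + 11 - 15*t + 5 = 8*b^3 - 71*b^2 + 135*b + t*(-3*b^2 + 27*b - 54) + 18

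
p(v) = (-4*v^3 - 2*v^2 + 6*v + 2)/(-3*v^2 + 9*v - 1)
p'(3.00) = -840.00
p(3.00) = 106.00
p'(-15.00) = 1.30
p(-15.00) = -15.98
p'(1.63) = -5.95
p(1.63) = -1.90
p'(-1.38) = 0.57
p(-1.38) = -0.02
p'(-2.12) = 0.82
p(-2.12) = -0.55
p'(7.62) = 0.83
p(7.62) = 17.24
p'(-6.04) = 1.18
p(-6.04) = -4.70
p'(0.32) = -8.04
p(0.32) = 2.28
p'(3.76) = -13.35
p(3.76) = 22.60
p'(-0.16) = -4.10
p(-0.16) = -0.40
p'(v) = (6*v - 9)*(-4*v^3 - 2*v^2 + 6*v + 2)/(-3*v^2 + 9*v - 1)^2 + (-12*v^2 - 4*v + 6)/(-3*v^2 + 9*v - 1)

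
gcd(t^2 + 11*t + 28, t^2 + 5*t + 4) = t + 4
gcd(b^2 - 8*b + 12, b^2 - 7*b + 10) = b - 2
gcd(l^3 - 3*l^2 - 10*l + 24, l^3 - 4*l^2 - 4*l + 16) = l^2 - 6*l + 8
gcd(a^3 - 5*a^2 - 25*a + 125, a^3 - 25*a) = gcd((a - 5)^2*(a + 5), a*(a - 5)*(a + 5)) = a^2 - 25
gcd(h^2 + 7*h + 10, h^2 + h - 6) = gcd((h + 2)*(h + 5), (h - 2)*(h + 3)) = 1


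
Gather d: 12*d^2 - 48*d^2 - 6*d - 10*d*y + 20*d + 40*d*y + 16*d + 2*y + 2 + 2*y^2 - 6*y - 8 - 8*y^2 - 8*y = -36*d^2 + d*(30*y + 30) - 6*y^2 - 12*y - 6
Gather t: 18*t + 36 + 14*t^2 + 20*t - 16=14*t^2 + 38*t + 20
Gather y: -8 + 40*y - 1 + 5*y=45*y - 9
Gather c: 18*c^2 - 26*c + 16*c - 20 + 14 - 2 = 18*c^2 - 10*c - 8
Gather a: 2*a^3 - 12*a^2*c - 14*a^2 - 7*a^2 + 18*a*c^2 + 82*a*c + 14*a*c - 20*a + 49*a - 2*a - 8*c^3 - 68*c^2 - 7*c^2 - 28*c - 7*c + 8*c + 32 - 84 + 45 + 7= 2*a^3 + a^2*(-12*c - 21) + a*(18*c^2 + 96*c + 27) - 8*c^3 - 75*c^2 - 27*c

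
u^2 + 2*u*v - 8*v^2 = (u - 2*v)*(u + 4*v)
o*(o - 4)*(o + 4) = o^3 - 16*o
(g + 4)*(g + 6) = g^2 + 10*g + 24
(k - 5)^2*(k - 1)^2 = k^4 - 12*k^3 + 46*k^2 - 60*k + 25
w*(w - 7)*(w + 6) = w^3 - w^2 - 42*w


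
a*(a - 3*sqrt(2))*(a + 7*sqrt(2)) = a^3 + 4*sqrt(2)*a^2 - 42*a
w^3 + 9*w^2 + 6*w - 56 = (w - 2)*(w + 4)*(w + 7)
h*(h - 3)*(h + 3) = h^3 - 9*h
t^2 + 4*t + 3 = (t + 1)*(t + 3)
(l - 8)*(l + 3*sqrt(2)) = l^2 - 8*l + 3*sqrt(2)*l - 24*sqrt(2)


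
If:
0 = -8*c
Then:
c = 0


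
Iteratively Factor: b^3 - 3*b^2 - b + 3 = (b - 1)*(b^2 - 2*b - 3) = (b - 1)*(b + 1)*(b - 3)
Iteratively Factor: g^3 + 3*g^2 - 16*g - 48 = (g + 4)*(g^2 - g - 12) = (g + 3)*(g + 4)*(g - 4)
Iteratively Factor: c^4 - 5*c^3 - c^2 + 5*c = (c - 5)*(c^3 - c) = c*(c - 5)*(c^2 - 1) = c*(c - 5)*(c - 1)*(c + 1)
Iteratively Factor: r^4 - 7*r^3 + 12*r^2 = (r)*(r^3 - 7*r^2 + 12*r) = r*(r - 4)*(r^2 - 3*r) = r*(r - 4)*(r - 3)*(r)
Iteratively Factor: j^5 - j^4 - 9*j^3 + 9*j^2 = (j - 1)*(j^4 - 9*j^2) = j*(j - 1)*(j^3 - 9*j) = j*(j - 1)*(j + 3)*(j^2 - 3*j) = j^2*(j - 1)*(j + 3)*(j - 3)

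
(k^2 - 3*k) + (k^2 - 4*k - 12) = 2*k^2 - 7*k - 12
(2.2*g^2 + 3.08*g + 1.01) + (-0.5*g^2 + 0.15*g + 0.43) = 1.7*g^2 + 3.23*g + 1.44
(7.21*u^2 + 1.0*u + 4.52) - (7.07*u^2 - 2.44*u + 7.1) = 0.14*u^2 + 3.44*u - 2.58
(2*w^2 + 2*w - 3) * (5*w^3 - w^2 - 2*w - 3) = 10*w^5 + 8*w^4 - 21*w^3 - 7*w^2 + 9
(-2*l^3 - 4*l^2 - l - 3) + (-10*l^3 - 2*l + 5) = -12*l^3 - 4*l^2 - 3*l + 2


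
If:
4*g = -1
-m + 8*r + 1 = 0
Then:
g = -1/4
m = 8*r + 1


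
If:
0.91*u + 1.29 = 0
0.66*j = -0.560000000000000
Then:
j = -0.85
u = -1.42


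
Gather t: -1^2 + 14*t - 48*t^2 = -48*t^2 + 14*t - 1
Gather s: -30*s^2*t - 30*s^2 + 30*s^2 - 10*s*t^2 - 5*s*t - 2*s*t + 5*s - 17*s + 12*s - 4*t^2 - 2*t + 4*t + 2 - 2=-30*s^2*t + s*(-10*t^2 - 7*t) - 4*t^2 + 2*t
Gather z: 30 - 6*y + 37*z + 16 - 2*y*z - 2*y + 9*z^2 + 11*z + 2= -8*y + 9*z^2 + z*(48 - 2*y) + 48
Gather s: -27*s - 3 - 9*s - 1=-36*s - 4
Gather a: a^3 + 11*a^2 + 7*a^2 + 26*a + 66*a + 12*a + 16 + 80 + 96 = a^3 + 18*a^2 + 104*a + 192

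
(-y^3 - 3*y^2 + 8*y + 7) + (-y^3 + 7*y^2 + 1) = -2*y^3 + 4*y^2 + 8*y + 8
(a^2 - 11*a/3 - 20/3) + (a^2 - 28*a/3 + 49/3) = 2*a^2 - 13*a + 29/3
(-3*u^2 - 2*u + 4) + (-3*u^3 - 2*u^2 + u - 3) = -3*u^3 - 5*u^2 - u + 1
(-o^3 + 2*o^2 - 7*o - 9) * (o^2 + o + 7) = -o^5 + o^4 - 12*o^3 - 2*o^2 - 58*o - 63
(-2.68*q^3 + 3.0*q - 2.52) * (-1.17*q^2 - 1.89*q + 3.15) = 3.1356*q^5 + 5.0652*q^4 - 11.952*q^3 - 2.7216*q^2 + 14.2128*q - 7.938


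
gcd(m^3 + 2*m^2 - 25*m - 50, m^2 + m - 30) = m - 5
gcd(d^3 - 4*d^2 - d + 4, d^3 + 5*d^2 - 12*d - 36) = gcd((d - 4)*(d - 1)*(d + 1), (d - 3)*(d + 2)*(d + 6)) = 1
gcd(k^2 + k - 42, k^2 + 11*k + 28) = k + 7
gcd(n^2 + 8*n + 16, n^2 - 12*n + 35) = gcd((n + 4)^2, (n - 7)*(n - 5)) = 1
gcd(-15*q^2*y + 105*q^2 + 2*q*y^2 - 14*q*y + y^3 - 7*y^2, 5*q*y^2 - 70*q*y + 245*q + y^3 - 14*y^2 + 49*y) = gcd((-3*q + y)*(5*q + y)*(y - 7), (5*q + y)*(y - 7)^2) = 5*q*y - 35*q + y^2 - 7*y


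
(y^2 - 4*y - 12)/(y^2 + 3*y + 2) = (y - 6)/(y + 1)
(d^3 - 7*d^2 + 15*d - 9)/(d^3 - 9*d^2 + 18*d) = (d^2 - 4*d + 3)/(d*(d - 6))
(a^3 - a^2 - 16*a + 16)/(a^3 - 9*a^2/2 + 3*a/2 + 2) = 2*(a + 4)/(2*a + 1)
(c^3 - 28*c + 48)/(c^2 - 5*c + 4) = (c^2 + 4*c - 12)/(c - 1)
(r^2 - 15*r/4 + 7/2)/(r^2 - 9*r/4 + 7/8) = 2*(r - 2)/(2*r - 1)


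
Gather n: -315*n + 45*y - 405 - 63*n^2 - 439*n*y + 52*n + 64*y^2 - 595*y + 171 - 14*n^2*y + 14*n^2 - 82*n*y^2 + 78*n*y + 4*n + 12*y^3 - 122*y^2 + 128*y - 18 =n^2*(-14*y - 49) + n*(-82*y^2 - 361*y - 259) + 12*y^3 - 58*y^2 - 422*y - 252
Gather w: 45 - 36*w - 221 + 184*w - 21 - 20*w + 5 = 128*w - 192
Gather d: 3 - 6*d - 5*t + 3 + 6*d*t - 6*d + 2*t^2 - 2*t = d*(6*t - 12) + 2*t^2 - 7*t + 6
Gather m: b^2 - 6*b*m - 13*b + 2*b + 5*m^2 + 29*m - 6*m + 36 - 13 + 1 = b^2 - 11*b + 5*m^2 + m*(23 - 6*b) + 24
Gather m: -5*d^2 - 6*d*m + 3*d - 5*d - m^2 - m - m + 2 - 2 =-5*d^2 - 2*d - m^2 + m*(-6*d - 2)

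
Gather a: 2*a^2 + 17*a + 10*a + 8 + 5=2*a^2 + 27*a + 13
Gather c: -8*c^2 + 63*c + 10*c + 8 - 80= -8*c^2 + 73*c - 72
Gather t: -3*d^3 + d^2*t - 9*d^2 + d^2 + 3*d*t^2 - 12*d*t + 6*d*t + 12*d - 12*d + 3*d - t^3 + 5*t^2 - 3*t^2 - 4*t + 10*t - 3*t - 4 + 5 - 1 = -3*d^3 - 8*d^2 + 3*d - t^3 + t^2*(3*d + 2) + t*(d^2 - 6*d + 3)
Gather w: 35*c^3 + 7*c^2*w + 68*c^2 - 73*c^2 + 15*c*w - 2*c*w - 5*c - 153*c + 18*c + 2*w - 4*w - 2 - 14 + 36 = 35*c^3 - 5*c^2 - 140*c + w*(7*c^2 + 13*c - 2) + 20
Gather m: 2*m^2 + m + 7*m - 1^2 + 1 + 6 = 2*m^2 + 8*m + 6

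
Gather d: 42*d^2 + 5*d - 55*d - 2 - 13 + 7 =42*d^2 - 50*d - 8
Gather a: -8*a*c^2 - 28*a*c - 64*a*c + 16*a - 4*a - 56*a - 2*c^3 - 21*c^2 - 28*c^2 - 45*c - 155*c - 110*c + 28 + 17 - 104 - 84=a*(-8*c^2 - 92*c - 44) - 2*c^3 - 49*c^2 - 310*c - 143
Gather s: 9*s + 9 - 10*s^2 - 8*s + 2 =-10*s^2 + s + 11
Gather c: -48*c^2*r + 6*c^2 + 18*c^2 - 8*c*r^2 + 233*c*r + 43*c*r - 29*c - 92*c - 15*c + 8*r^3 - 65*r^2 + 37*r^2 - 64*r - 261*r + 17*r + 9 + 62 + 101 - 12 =c^2*(24 - 48*r) + c*(-8*r^2 + 276*r - 136) + 8*r^3 - 28*r^2 - 308*r + 160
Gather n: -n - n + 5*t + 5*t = -2*n + 10*t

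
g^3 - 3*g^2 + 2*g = g*(g - 2)*(g - 1)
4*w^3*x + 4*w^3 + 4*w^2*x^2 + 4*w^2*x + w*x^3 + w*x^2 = (2*w + x)^2*(w*x + w)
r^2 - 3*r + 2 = (r - 2)*(r - 1)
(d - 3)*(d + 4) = d^2 + d - 12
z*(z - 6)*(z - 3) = z^3 - 9*z^2 + 18*z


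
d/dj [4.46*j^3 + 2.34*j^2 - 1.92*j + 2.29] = 13.38*j^2 + 4.68*j - 1.92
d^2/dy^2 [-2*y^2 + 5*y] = -4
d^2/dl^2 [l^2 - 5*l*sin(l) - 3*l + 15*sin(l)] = 5*l*sin(l) - 15*sin(l) - 10*cos(l) + 2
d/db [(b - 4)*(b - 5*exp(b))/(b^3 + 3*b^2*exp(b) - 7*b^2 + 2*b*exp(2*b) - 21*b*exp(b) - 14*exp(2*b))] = ((b - 4)*(b - 5*exp(b))*(-3*b^2*exp(b) - 3*b^2 - 4*b*exp(2*b) + 15*b*exp(b) + 14*b + 26*exp(2*b) + 21*exp(b)) + (b - (b - 4)*(5*exp(b) - 1) - 5*exp(b))*(b^3 + 3*b^2*exp(b) - 7*b^2 + 2*b*exp(2*b) - 21*b*exp(b) - 14*exp(2*b)))/(b^3 + 3*b^2*exp(b) - 7*b^2 + 2*b*exp(2*b) - 21*b*exp(b) - 14*exp(2*b))^2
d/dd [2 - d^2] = -2*d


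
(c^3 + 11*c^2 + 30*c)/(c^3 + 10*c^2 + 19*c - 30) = c/(c - 1)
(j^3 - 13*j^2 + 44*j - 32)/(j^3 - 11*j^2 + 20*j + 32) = (j - 1)/(j + 1)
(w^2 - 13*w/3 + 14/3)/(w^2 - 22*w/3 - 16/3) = (-3*w^2 + 13*w - 14)/(-3*w^2 + 22*w + 16)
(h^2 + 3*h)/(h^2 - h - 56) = h*(h + 3)/(h^2 - h - 56)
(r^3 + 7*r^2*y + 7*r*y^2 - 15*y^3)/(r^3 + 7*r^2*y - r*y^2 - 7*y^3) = (r^2 + 8*r*y + 15*y^2)/(r^2 + 8*r*y + 7*y^2)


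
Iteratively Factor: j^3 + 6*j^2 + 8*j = (j + 4)*(j^2 + 2*j) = (j + 2)*(j + 4)*(j)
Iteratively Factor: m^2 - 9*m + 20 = (m - 5)*(m - 4)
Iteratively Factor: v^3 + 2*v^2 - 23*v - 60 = (v - 5)*(v^2 + 7*v + 12) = (v - 5)*(v + 4)*(v + 3)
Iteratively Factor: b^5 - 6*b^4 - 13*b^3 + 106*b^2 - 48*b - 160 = (b - 2)*(b^4 - 4*b^3 - 21*b^2 + 64*b + 80) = (b - 4)*(b - 2)*(b^3 - 21*b - 20) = (b - 4)*(b - 2)*(b + 4)*(b^2 - 4*b - 5) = (b - 5)*(b - 4)*(b - 2)*(b + 4)*(b + 1)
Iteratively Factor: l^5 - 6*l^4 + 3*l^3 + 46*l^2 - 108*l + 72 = (l + 3)*(l^4 - 9*l^3 + 30*l^2 - 44*l + 24) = (l - 2)*(l + 3)*(l^3 - 7*l^2 + 16*l - 12) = (l - 2)^2*(l + 3)*(l^2 - 5*l + 6) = (l - 3)*(l - 2)^2*(l + 3)*(l - 2)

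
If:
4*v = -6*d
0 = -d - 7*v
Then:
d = 0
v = 0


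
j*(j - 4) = j^2 - 4*j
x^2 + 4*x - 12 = (x - 2)*(x + 6)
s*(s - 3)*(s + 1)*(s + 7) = s^4 + 5*s^3 - 17*s^2 - 21*s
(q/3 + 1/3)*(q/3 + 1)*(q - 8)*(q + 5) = q^4/9 + q^3/9 - 49*q^2/9 - 169*q/9 - 40/3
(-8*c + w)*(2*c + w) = -16*c^2 - 6*c*w + w^2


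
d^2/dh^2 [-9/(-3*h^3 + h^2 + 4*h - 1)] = 18*((1 - 9*h)*(3*h^3 - h^2 - 4*h + 1) + (-9*h^2 + 2*h + 4)^2)/(3*h^3 - h^2 - 4*h + 1)^3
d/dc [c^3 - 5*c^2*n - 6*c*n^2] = 3*c^2 - 10*c*n - 6*n^2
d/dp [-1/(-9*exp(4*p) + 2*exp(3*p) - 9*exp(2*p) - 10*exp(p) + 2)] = (-36*exp(3*p) + 6*exp(2*p) - 18*exp(p) - 10)*exp(p)/(9*exp(4*p) - 2*exp(3*p) + 9*exp(2*p) + 10*exp(p) - 2)^2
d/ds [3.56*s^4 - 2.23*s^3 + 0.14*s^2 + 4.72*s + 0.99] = 14.24*s^3 - 6.69*s^2 + 0.28*s + 4.72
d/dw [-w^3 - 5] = -3*w^2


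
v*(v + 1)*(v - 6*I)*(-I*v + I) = -I*v^4 - 6*v^3 + I*v^2 + 6*v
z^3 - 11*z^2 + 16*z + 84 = (z - 7)*(z - 6)*(z + 2)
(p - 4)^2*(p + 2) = p^3 - 6*p^2 + 32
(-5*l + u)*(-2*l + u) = 10*l^2 - 7*l*u + u^2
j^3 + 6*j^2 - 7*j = j*(j - 1)*(j + 7)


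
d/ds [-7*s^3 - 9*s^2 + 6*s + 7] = -21*s^2 - 18*s + 6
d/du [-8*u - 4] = -8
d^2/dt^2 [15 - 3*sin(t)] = 3*sin(t)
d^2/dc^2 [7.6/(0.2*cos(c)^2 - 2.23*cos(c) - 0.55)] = (1.216*(1 - cos(c)^2)^2 - 10.1688*cos(c)^3 + 41.74604*cos(c)^2 + 11.0162*cos(c) - 78.47608)/(-0.2*cos(c)^2 + 2.23*cos(c) + 0.55)^3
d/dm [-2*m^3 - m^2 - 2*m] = -6*m^2 - 2*m - 2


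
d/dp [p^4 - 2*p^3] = p^2*(4*p - 6)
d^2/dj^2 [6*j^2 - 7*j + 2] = 12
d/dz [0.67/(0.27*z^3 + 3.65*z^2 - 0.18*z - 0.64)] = (-0.5427*z^2 - 4.891*z + 0.1206)/(0.27*z^3 + 3.65*z^2 - 0.18*z - 0.64)^2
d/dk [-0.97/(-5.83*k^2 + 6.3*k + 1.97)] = (6.111 - 11.3102*k)/(-5.83*k^2 + 6.3*k + 1.97)^2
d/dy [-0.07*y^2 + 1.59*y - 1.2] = 1.59 - 0.14*y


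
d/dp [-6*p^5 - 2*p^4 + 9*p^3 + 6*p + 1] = -30*p^4 - 8*p^3 + 27*p^2 + 6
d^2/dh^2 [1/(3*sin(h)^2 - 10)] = 6*(-6*sin(h)^4 - 11*sin(h)^2 + 10)/(3*sin(h)^2 - 10)^3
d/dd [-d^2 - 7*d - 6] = -2*d - 7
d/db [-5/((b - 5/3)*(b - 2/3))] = 135*(6*b - 7)/((3*b - 5)^2*(3*b - 2)^2)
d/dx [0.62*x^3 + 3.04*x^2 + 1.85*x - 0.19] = 1.86*x^2 + 6.08*x + 1.85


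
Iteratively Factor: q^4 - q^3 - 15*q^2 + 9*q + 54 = (q - 3)*(q^3 + 2*q^2 - 9*q - 18) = (q - 3)*(q + 2)*(q^2 - 9) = (q - 3)^2*(q + 2)*(q + 3)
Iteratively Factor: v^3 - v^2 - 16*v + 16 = (v - 1)*(v^2 - 16) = (v - 1)*(v + 4)*(v - 4)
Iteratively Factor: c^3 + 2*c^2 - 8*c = (c + 4)*(c^2 - 2*c) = c*(c + 4)*(c - 2)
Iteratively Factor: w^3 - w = (w - 1)*(w^2 + w) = (w - 1)*(w + 1)*(w)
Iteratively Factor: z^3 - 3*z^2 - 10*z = (z)*(z^2 - 3*z - 10) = z*(z + 2)*(z - 5)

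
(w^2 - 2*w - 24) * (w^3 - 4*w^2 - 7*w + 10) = w^5 - 6*w^4 - 23*w^3 + 120*w^2 + 148*w - 240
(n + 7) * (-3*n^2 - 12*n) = -3*n^3 - 33*n^2 - 84*n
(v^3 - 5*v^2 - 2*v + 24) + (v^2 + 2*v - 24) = v^3 - 4*v^2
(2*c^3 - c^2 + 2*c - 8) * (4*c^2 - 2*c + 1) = 8*c^5 - 8*c^4 + 12*c^3 - 37*c^2 + 18*c - 8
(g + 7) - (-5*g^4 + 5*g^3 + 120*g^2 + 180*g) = 5*g^4 - 5*g^3 - 120*g^2 - 179*g + 7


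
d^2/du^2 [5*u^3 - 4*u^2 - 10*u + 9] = 30*u - 8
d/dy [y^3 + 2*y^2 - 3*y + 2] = 3*y^2 + 4*y - 3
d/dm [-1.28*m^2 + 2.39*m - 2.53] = 2.39 - 2.56*m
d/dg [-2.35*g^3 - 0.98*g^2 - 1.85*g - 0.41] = -7.05*g^2 - 1.96*g - 1.85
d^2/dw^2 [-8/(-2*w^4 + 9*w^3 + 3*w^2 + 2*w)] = 16*(3*w*(-4*w^2 + 9*w + 1)*(-2*w^3 + 9*w^2 + 3*w + 2) - (-8*w^3 + 27*w^2 + 6*w + 2)^2)/(w^3*(-2*w^3 + 9*w^2 + 3*w + 2)^3)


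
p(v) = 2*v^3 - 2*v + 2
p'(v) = 6*v^2 - 2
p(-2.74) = -33.66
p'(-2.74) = 43.05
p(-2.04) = -10.90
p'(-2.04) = 22.97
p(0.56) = 1.23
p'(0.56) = -0.12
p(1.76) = 9.38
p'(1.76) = 16.59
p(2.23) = 19.72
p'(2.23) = 27.84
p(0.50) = 1.25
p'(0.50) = -0.50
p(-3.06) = -49.19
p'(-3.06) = 54.18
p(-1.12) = 1.43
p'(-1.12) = 5.53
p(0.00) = 2.00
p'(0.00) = -2.00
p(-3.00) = -46.00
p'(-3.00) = 52.00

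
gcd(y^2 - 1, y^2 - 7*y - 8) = y + 1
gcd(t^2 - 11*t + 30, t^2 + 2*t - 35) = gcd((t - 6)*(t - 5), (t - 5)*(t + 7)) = t - 5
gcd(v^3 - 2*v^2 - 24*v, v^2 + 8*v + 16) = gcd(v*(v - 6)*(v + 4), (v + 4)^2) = v + 4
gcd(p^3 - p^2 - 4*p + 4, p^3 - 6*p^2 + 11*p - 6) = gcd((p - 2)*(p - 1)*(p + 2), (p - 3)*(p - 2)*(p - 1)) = p^2 - 3*p + 2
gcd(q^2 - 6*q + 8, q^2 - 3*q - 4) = q - 4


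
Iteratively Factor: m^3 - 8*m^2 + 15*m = (m - 3)*(m^2 - 5*m) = (m - 5)*(m - 3)*(m)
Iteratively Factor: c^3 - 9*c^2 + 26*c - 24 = (c - 4)*(c^2 - 5*c + 6) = (c - 4)*(c - 2)*(c - 3)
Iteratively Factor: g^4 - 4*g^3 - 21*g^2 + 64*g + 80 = (g + 1)*(g^3 - 5*g^2 - 16*g + 80) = (g - 4)*(g + 1)*(g^2 - g - 20) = (g - 5)*(g - 4)*(g + 1)*(g + 4)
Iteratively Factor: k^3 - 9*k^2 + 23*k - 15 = (k - 1)*(k^2 - 8*k + 15) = (k - 5)*(k - 1)*(k - 3)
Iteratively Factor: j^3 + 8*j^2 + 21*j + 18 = (j + 3)*(j^2 + 5*j + 6) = (j + 3)^2*(j + 2)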